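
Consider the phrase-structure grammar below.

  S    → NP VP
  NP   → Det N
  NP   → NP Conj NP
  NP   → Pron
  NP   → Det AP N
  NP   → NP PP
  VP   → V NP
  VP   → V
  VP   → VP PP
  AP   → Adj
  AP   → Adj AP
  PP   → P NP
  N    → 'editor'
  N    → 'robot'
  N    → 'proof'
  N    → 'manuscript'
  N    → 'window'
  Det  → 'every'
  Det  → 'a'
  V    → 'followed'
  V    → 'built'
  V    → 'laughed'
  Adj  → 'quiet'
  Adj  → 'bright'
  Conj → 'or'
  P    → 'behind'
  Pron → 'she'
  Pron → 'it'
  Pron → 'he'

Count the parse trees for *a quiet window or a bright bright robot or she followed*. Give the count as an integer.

2

The two bracketings:
[S [NP [NP [Det a] [AP [Adj quiet]] [N window]] [Conj or] [NP [NP [Det a] [AP [Adj bright] [AP [Adj bright]]] [N robot]] [Conj or] [NP [Pron she]]]] [VP [V followed]]]
[S [NP [NP [NP [Det a] [AP [Adj quiet]] [N window]] [Conj or] [NP [Det a] [AP [Adj bright] [AP [Adj bright]]] [N robot]]] [Conj or] [NP [Pron she]]] [VP [V followed]]]
The trees differ in how a recursive rule is bracketed over the same span.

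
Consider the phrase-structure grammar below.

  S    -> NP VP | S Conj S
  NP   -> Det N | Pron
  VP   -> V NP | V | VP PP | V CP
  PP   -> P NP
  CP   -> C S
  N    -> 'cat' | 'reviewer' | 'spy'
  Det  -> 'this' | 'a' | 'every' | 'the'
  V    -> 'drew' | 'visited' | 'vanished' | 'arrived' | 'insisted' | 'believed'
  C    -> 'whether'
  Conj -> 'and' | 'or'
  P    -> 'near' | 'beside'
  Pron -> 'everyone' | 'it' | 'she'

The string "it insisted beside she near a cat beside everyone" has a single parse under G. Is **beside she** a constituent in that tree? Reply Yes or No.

Yes

[S [NP [Pron it]] [VP [VP [VP [VP [V insisted]] [PP [P beside] [NP [Pron she]]]] [PP [P near] [NP [Det a] [N cat]]]] [PP [P beside] [NP [Pron everyone]]]]]
The words 'beside she' are exhaustively dominated by a single PP node (built by PP → P NP), so they form a constituent.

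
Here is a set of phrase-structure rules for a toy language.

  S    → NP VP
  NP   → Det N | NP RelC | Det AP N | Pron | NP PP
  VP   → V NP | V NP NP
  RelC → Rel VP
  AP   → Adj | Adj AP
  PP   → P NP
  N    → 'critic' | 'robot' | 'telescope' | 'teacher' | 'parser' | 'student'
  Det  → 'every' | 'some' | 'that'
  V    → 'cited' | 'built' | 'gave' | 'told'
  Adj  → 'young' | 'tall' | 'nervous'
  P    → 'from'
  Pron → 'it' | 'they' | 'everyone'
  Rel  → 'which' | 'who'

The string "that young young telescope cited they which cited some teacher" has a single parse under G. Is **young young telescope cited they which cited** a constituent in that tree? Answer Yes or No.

[S [NP [Det that] [AP [Adj young] [AP [Adj young]]] [N telescope]] [VP [V cited] [NP [NP [Pron they]] [RelC [Rel which] [VP [V cited] [NP [Det some] [N teacher]]]]]]]
The smallest constituent containing 'young young telescope cited they which cited' is the S spanning 'that young young telescope cited they which cited some teacher'; no single node in the tree dominates exactly the given words.

No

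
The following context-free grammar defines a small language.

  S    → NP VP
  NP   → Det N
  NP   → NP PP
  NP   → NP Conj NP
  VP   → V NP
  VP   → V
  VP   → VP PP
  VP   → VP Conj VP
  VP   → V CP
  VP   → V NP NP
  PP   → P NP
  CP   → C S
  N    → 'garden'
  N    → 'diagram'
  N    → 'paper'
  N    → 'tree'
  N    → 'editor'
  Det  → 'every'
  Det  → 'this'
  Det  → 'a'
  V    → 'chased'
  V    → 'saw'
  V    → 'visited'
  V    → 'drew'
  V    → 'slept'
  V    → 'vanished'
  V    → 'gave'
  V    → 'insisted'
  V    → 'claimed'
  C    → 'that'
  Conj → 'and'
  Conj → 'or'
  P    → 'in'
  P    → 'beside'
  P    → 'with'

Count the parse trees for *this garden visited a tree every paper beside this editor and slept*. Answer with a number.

2

The two bracketings:
[S [NP [Det this] [N garden]] [VP [VP [VP [V visited] [NP [Det a] [N tree]] [NP [Det every] [N paper]]] [PP [P beside] [NP [Det this] [N editor]]]] [Conj and] [VP [V slept]]]]
[S [NP [Det this] [N garden]] [VP [VP [V visited] [NP [Det a] [N tree]] [NP [NP [Det every] [N paper]] [PP [P beside] [NP [Det this] [N editor]]]]] [Conj and] [VP [V slept]]]]
The difference turns on whether NP → NP PP is used at the relevant span, versus an alternative expansion of NP.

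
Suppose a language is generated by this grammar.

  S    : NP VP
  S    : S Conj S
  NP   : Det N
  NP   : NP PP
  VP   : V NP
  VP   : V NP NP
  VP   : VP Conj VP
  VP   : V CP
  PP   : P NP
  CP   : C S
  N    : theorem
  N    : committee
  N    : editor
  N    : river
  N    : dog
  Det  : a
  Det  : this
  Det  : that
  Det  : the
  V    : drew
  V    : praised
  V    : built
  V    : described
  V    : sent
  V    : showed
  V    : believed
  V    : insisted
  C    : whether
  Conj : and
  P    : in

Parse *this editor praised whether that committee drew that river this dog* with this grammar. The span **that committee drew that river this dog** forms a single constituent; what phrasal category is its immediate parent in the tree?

CP

S
  NP
    Det: this
    N: editor
  VP
    V: praised
    CP
      C: whether
      S
        NP
          Det: that
          N: committee
        VP
          V: drew
          NP
            Det: that
            N: river
          NP
            Det: this
            N: dog
The span 'that committee drew that river this dog' is the S node built by S → NP VP.
Its mother is the CP built by CP → C S.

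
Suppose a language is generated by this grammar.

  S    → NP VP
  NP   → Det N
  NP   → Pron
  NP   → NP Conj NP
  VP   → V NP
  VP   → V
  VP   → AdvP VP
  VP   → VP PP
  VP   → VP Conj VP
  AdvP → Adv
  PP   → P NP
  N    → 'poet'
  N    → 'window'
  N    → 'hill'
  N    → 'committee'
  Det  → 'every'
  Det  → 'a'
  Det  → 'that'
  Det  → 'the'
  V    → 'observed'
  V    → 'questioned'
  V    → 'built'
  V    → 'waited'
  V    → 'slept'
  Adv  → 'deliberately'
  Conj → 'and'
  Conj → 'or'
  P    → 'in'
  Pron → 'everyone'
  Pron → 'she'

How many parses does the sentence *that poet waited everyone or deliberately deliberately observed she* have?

[S [NP [Det that] [N poet]] [VP [VP [V waited] [NP [Pron everyone]]] [Conj or] [VP [AdvP [Adv deliberately]] [VP [AdvP [Adv deliberately]] [VP [V observed] [NP [Pron she]]]]]]]
No rule offers an alternative attachment or grouping for any span, so this is the only derivation.

1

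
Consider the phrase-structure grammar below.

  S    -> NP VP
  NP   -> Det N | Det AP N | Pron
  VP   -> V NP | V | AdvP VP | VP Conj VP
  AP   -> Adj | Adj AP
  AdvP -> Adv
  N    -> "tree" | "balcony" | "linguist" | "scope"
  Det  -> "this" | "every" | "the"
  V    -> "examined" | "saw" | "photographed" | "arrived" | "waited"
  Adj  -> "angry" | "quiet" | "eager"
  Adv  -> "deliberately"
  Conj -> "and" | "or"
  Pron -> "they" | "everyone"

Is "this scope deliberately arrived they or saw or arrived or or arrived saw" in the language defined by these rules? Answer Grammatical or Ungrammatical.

Ungrammatical

A Conj word can never sit immediately before a Conj word in any string this grammar generates, so the substring 'or or' rules out a derivation.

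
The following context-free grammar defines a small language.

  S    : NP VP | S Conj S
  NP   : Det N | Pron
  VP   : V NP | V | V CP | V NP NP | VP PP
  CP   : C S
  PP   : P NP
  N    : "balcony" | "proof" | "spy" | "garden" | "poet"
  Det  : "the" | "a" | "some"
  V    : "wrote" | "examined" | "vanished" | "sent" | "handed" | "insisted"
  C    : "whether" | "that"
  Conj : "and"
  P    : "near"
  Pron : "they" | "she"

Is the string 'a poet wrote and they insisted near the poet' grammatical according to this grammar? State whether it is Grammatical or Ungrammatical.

Grammatical

S
  S
    NP
      Det: a
      N: poet
    VP
      V: wrote
  Conj: and
  S
    NP
      Pron: they
    VP
      VP
        V: insisted
      PP
        P: near
        NP
          Det: the
          N: poet
Each bracket corresponds to one application of a listed rule, so the string is derivable from S.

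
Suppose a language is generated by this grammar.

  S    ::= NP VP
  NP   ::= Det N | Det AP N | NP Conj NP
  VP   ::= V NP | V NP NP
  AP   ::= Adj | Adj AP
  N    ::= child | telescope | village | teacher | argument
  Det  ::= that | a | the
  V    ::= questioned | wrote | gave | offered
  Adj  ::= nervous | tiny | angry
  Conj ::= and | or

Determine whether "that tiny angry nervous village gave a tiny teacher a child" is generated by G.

S
  NP
    Det: that
    AP
      Adj: tiny
      AP
        Adj: angry
        AP
          Adj: nervous
    N: village
  VP
    V: gave
    NP
      Det: a
      AP
        Adj: tiny
      N: teacher
    NP
      Det: a
      N: child
Every word is introduced by a lexical rule and the phrasal rules combine the resulting categories into a single S.

Grammatical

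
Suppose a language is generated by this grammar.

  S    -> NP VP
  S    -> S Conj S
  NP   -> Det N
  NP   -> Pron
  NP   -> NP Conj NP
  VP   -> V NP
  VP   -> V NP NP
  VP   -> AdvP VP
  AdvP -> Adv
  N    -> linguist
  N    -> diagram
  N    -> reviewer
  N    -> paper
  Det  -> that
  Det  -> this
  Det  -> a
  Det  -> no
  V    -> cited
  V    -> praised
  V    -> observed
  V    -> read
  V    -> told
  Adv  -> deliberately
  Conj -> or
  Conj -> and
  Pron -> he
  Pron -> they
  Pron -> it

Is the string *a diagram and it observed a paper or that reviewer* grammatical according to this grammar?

Grammatical

[S [NP [NP [Det a] [N diagram]] [Conj and] [NP [Pron it]]] [VP [V observed] [NP [NP [Det a] [N paper]] [Conj or] [NP [Det that] [N reviewer]]]]]
Each bracket corresponds to one application of a listed rule, so the string is derivable from S.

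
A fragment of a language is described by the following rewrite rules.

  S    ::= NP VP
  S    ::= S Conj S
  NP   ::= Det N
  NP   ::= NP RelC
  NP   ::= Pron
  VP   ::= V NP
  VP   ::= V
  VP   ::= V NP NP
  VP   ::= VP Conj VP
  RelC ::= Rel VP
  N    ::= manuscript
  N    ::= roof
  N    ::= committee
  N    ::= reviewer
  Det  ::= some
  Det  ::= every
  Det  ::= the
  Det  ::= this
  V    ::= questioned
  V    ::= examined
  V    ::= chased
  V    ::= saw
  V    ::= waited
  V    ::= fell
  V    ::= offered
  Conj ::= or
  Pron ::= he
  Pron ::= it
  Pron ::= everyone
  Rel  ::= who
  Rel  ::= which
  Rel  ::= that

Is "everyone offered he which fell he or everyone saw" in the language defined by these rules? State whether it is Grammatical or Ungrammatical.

S
  S
    NP
      Pron: everyone
    VP
      V: offered
      NP
        NP
          Pron: he
        RelC
          Rel: which
          VP
            V: fell
            NP
              Pron: he
  Conj: or
  S
    NP
      Pron: everyone
    VP
      V: saw
The bracketing above is licensed at every node by one of the given productions, with S at the root.

Grammatical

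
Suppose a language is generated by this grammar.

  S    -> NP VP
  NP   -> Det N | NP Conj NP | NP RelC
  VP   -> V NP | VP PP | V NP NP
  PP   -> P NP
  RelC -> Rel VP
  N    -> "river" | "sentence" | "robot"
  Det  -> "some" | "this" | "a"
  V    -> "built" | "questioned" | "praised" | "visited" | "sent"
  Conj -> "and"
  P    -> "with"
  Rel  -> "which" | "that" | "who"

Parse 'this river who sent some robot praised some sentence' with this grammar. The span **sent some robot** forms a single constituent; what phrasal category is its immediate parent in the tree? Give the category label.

S
  NP
    NP
      Det: this
      N: river
    RelC
      Rel: who
      VP
        V: sent
        NP
          Det: some
          N: robot
  VP
    V: praised
    NP
      Det: some
      N: sentence
The span 'sent some robot' is the VP node built by VP → V NP.
Its mother is the RelC built by RelC → Rel VP.

RelC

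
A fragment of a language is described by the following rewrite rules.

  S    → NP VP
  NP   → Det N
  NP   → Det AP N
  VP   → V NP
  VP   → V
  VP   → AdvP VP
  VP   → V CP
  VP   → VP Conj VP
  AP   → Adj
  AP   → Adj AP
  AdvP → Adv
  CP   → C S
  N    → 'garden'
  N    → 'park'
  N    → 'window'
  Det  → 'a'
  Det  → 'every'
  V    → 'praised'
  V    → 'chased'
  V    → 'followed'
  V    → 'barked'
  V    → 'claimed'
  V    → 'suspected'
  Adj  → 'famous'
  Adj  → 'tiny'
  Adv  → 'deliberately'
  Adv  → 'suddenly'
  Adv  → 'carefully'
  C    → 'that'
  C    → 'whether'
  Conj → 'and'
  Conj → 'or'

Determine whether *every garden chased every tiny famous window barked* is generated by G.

For S → NP VP, the only prefix that parses as NP is 'every garden', but the remainder 'chased every tiny famous window barked' is not a VP under these rules.

Ungrammatical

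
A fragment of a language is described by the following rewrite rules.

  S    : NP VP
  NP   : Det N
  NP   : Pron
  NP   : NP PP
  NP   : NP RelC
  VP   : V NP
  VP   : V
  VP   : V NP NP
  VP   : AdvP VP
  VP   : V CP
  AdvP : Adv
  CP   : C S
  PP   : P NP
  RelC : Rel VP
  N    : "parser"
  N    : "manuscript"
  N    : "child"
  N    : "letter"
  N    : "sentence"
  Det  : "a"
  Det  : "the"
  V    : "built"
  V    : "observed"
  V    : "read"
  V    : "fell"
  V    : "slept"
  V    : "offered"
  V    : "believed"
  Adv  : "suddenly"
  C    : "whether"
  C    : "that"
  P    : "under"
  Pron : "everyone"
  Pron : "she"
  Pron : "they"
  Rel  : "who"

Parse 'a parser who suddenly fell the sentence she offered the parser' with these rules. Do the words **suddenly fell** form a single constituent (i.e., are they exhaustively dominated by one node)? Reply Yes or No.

No

[S [NP [NP [Det a] [N parser]] [RelC [Rel who] [VP [AdvP [Adv suddenly]] [VP [V fell] [NP [Det the] [N sentence]] [NP [Pron she]]]]]] [VP [V offered] [NP [Det the] [N parser]]]]
The smallest constituent containing 'suddenly fell' is the VP spanning 'suddenly fell the sentence she'; no single node in the tree dominates exactly the given words.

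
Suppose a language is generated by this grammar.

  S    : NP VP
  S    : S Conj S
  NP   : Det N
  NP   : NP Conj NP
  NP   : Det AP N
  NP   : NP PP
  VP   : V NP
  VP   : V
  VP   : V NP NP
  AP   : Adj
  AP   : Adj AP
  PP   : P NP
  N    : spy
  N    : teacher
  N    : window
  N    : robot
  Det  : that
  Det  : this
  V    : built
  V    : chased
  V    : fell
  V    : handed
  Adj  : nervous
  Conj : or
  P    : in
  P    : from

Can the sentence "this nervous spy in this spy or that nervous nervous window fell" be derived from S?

[S [NP [NP [NP [Det this] [AP [Adj nervous]] [N spy]] [PP [P in] [NP [Det this] [N spy]]]] [Conj or] [NP [Det that] [AP [Adj nervous] [AP [Adj nervous]]] [N window]]] [VP [V fell]]]
The bracketing above is licensed at every node by one of the given productions, with S at the root.

Grammatical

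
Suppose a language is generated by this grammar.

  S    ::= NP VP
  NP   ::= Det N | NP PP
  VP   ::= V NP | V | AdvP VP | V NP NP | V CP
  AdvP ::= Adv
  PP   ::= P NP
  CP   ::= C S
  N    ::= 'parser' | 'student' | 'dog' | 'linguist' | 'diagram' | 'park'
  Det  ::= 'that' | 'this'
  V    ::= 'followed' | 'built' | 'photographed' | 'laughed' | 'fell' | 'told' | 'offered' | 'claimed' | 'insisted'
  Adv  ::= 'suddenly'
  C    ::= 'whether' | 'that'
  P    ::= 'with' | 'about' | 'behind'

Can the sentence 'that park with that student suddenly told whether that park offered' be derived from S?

[S [NP [NP [Det that] [N park]] [PP [P with] [NP [Det that] [N student]]]] [VP [AdvP [Adv suddenly]] [VP [V told] [CP [C whether] [S [NP [Det that] [N park]] [VP [V offered]]]]]]]
Every word is introduced by a lexical rule and the phrasal rules combine the resulting categories into a single S.

Grammatical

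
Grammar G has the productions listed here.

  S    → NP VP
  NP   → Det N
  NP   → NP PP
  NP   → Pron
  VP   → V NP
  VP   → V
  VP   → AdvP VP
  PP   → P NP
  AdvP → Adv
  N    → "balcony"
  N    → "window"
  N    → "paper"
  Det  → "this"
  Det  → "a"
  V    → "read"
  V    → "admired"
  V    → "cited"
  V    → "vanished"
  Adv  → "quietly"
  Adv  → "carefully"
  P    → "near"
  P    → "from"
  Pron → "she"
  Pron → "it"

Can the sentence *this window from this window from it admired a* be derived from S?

Ungrammatical

For S → NP VP, every NP-prefix leaves a non-VP remainder: after 'this window' the remainder is not a VP; after 'this window from this window' the remainder is not a VP; after 'this window from this window from it' the remainder is not a VP.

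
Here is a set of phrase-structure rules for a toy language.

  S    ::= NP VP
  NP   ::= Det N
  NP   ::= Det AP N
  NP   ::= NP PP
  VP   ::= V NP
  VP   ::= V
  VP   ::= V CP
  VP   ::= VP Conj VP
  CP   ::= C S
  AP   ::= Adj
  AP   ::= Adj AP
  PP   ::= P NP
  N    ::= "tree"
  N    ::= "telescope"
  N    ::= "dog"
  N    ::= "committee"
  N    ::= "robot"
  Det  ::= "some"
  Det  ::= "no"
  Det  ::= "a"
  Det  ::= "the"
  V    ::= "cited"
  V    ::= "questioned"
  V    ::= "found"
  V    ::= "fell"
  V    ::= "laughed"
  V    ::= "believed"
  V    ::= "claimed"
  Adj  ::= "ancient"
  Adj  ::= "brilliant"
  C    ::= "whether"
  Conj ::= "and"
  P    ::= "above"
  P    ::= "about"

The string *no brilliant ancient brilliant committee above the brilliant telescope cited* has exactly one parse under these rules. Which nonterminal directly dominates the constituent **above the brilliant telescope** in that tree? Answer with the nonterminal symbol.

NP

S
  NP
    NP
      Det: no
      AP
        Adj: brilliant
        AP
          Adj: ancient
          AP
            Adj: brilliant
      N: committee
    PP
      P: above
      NP
        Det: the
        AP
          Adj: brilliant
        N: telescope
  VP
    V: cited
The span 'above the brilliant telescope' is the PP node built by PP → P NP.
Its mother is the NP built by NP → NP PP.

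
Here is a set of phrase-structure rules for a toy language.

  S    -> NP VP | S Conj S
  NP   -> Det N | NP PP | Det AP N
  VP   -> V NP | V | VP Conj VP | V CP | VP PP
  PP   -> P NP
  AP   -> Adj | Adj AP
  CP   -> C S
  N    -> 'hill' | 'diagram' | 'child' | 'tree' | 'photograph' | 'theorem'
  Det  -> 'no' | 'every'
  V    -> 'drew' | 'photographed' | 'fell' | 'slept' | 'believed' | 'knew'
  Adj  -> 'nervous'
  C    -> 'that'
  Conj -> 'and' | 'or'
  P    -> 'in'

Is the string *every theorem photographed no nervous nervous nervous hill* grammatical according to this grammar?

[S [NP [Det every] [N theorem]] [VP [V photographed] [NP [Det no] [AP [Adj nervous] [AP [Adj nervous] [AP [Adj nervous]]]] [N hill]]]]
The bracketing above is licensed at every node by one of the given productions, with S at the root.

Grammatical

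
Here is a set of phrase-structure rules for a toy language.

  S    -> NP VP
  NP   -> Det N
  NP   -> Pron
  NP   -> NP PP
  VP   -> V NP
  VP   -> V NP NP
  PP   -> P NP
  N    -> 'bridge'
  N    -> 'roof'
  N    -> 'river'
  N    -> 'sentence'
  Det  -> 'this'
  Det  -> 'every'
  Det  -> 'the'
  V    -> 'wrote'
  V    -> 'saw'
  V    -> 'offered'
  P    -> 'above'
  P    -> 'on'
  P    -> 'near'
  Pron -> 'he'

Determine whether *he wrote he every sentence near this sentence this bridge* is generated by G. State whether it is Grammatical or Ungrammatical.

For S → NP VP, the only prefix that parses as NP is 'he', but the remainder 'wrote he every sentence near this sentence this bridge' is not a VP under these rules.

Ungrammatical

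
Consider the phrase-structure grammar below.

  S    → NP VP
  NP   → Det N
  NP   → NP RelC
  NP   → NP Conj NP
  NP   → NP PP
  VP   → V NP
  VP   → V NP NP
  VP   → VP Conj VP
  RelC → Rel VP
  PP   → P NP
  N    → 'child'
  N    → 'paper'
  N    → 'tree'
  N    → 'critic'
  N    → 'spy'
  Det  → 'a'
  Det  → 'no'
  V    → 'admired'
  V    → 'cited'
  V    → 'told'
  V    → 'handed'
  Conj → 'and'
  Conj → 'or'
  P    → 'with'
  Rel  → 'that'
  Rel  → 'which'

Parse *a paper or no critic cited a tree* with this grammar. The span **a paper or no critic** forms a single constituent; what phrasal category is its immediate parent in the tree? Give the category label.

S

S
  NP
    NP
      Det: a
      N: paper
    Conj: or
    NP
      Det: no
      N: critic
  VP
    V: cited
    NP
      Det: a
      N: tree
The span 'a paper or no critic' is the NP node built by NP → NP Conj NP.
Its mother is the S built by S → NP VP.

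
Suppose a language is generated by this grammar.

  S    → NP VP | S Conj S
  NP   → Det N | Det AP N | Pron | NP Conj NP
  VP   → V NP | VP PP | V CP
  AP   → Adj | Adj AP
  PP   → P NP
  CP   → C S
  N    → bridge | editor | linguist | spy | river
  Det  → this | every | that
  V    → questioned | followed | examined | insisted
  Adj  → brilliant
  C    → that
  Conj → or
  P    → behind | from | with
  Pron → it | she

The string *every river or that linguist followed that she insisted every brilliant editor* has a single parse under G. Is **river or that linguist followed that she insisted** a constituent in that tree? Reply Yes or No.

No

[S [NP [NP [Det every] [N river]] [Conj or] [NP [Det that] [N linguist]]] [VP [V followed] [CP [C that] [S [NP [Pron she]] [VP [V insisted] [NP [Det every] [AP [Adj brilliant]] [N editor]]]]]]]
The smallest constituent containing 'river or that linguist followed that she insisted' is the S spanning 'every river or that linguist followed that she insisted every brilliant editor'; no single node in the tree dominates exactly the given words.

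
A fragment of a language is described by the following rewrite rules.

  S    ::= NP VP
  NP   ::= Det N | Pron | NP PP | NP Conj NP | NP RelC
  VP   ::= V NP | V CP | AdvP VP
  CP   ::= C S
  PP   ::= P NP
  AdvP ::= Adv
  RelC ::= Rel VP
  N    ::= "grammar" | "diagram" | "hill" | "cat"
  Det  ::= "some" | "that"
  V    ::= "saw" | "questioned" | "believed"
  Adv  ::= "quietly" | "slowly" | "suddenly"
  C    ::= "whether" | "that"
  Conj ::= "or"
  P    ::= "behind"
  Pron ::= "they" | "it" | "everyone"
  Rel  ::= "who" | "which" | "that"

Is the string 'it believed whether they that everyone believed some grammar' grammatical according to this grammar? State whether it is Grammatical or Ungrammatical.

For S → NP VP, the only prefix that parses as NP is 'it', but the remainder 'believed whether they that everyone believed some grammar' is not a VP under these rules.

Ungrammatical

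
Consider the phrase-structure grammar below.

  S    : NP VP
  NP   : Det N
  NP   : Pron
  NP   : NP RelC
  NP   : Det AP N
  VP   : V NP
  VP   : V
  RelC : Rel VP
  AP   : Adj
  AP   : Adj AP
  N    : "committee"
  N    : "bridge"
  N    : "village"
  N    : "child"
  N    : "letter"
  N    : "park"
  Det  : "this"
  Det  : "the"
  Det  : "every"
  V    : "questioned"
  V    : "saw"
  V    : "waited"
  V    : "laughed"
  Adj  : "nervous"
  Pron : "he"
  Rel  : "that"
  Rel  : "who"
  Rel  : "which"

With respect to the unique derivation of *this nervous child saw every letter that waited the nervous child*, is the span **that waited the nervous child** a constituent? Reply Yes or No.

Yes

[S [NP [Det this] [AP [Adj nervous]] [N child]] [VP [V saw] [NP [NP [Det every] [N letter]] [RelC [Rel that] [VP [V waited] [NP [Det the] [AP [Adj nervous]] [N child]]]]]]]
The words 'that waited the nervous child' are exhaustively dominated by a single RelC node (built by RelC → Rel VP), so they form a constituent.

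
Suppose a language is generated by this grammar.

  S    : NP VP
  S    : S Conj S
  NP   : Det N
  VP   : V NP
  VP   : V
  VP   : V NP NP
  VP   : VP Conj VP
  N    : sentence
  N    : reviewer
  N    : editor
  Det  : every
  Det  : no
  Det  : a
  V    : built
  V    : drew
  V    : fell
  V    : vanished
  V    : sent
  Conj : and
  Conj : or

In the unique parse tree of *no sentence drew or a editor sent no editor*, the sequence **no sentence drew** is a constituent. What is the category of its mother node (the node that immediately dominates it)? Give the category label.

[S [S [NP [Det no] [N sentence]] [VP [V drew]]] [Conj or] [S [NP [Det a] [N editor]] [VP [V sent] [NP [Det no] [N editor]]]]]
The span 'no sentence drew' is the S node built by S → NP VP.
Its mother is the S built by S → S Conj S.

S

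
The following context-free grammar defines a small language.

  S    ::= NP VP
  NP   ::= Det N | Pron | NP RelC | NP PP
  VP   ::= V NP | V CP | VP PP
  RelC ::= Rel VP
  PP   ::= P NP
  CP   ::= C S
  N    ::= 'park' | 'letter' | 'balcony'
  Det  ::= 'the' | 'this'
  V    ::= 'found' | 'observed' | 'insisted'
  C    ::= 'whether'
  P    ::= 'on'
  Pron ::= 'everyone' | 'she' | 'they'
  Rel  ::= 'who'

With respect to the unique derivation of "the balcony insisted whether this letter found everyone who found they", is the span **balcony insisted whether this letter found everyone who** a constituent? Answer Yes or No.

[S [NP [Det the] [N balcony]] [VP [V insisted] [CP [C whether] [S [NP [Det this] [N letter]] [VP [V found] [NP [NP [Pron everyone]] [RelC [Rel who] [VP [V found] [NP [Pron they]]]]]]]]]]
The smallest constituent containing 'balcony insisted whether this letter found everyone who' is the S spanning 'the balcony insisted whether this letter found everyone who found they'; no single node in the tree dominates exactly the given words.

No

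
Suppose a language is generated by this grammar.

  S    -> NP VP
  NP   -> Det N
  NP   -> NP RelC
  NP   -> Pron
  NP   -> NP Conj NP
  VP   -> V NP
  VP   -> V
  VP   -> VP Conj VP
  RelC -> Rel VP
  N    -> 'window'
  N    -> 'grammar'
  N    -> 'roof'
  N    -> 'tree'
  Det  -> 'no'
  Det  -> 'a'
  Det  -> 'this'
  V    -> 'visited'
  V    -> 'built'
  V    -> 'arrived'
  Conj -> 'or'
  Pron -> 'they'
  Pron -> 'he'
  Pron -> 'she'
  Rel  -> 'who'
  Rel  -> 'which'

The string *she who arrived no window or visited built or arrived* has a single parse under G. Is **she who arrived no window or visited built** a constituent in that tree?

[S [NP [NP [Pron she]] [RelC [Rel who] [VP [VP [V arrived] [NP [Det no] [N window]]] [Conj or] [VP [V visited]]]]] [VP [VP [V built]] [Conj or] [VP [V arrived]]]]
The smallest constituent containing 'she who arrived no window or visited built' is the S spanning 'she who arrived no window or visited built or arrived'; no single node in the tree dominates exactly the given words.

No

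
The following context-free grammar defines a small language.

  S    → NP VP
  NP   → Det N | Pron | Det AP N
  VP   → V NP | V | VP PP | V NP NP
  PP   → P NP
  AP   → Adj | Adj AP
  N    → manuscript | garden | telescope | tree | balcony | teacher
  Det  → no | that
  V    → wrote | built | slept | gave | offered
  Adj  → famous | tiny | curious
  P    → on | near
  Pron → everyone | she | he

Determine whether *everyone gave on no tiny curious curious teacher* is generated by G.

S
  NP
    Pron: everyone
  VP
    VP
      V: gave
    PP
      P: on
      NP
        Det: no
        AP
          Adj: tiny
          AP
            Adj: curious
            AP
              Adj: curious
        N: teacher
Every word is introduced by a lexical rule and the phrasal rules combine the resulting categories into a single S.

Grammatical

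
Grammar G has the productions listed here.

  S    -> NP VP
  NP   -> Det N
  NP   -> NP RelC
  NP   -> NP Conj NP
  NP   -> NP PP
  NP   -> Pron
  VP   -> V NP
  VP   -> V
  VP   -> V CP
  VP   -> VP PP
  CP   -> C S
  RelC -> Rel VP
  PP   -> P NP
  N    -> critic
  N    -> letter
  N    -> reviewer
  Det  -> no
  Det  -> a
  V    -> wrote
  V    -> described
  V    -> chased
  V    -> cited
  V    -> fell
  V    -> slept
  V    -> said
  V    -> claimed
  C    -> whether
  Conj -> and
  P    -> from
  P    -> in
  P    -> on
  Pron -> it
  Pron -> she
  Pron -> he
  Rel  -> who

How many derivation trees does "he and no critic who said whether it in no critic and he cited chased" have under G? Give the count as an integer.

4

Two of the 4 distinct bracketings:
[S [NP [NP [NP [Pron he]] [Conj and] [NP [Det no] [N critic]]] [RelC [Rel who] [VP [V said] [CP [C whether] [S [NP [NP [NP [Pron it]] [PP [P in] [NP [Det no] [N critic]]]] [Conj and] [NP [Pron he]]] [VP [V cited]]]]]]] [VP [V chased]]]
[S [NP [NP [NP [Pron he]] [Conj and] [NP [Det no] [N critic]]] [RelC [Rel who] [VP [V said] [CP [C whether] [S [NP [NP [Pron it]] [PP [P in] [NP [NP [Det no] [N critic]] [Conj and] [NP [Pron he]]]]] [VP [V cited]]]]]]] [VP [V chased]]]
The trees differ in how a recursive rule is bracketed over the same span.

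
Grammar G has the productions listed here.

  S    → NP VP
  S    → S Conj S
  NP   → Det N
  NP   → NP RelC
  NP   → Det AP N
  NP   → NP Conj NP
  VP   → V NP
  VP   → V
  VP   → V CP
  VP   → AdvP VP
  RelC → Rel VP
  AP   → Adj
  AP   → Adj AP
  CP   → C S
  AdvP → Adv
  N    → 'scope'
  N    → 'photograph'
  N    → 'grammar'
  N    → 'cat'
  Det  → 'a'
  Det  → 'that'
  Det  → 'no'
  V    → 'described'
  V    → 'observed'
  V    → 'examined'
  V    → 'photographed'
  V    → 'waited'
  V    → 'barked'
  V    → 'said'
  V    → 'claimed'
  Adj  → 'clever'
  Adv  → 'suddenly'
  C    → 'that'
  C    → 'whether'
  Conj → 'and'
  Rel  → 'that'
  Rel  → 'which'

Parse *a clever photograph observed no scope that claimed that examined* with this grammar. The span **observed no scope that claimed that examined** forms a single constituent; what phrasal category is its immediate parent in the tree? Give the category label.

S

S
  NP
    Det: a
    AP
      Adj: clever
    N: photograph
  VP
    V: observed
    NP
      NP
        NP
          Det: no
          N: scope
        RelC
          Rel: that
          VP
            V: claimed
      RelC
        Rel: that
        VP
          V: examined
The span 'observed no scope that claimed that examined' is the VP node built by VP → V NP.
Its mother is the S built by S → NP VP.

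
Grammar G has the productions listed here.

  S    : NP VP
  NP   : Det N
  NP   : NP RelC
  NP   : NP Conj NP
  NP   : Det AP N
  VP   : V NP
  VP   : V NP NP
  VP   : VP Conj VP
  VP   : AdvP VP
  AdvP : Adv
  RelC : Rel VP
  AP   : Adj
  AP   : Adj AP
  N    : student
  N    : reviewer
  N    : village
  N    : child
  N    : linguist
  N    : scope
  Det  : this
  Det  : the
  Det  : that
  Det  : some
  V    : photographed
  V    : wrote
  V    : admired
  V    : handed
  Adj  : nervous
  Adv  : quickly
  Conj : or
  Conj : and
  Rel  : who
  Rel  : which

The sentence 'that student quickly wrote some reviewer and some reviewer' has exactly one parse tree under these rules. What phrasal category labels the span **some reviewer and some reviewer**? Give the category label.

S
  NP
    Det: that
    N: student
  VP
    AdvP
      Adv: quickly
    VP
      V: wrote
      NP
        NP
          Det: some
          N: reviewer
        Conj: and
        NP
          Det: some
          N: reviewer
The span 'some reviewer and some reviewer' is the NP node built by NP → NP Conj NP.

NP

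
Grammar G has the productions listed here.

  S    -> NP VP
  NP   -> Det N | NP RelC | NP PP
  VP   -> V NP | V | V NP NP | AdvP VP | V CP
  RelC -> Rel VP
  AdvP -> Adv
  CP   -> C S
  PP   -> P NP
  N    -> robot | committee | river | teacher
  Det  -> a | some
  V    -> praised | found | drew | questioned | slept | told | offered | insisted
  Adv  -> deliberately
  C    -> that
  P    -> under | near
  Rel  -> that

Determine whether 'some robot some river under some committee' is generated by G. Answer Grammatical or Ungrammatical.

For S → NP VP, the only prefix that parses as NP is 'some robot', but the remainder 'some river under some committee' is not a VP under these rules.

Ungrammatical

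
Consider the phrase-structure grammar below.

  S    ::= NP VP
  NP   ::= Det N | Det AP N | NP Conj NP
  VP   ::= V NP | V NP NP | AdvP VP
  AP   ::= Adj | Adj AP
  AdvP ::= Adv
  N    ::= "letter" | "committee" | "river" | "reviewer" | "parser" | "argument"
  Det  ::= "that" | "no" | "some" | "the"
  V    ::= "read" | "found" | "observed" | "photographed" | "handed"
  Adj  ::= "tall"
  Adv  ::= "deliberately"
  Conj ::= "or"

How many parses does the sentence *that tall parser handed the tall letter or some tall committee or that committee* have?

The two bracketings:
[S [NP [Det that] [AP [Adj tall]] [N parser]] [VP [V handed] [NP [NP [Det the] [AP [Adj tall]] [N letter]] [Conj or] [NP [NP [Det some] [AP [Adj tall]] [N committee]] [Conj or] [NP [Det that] [N committee]]]]]]
[S [NP [Det that] [AP [Adj tall]] [N parser]] [VP [V handed] [NP [NP [NP [Det the] [AP [Adj tall]] [N letter]] [Conj or] [NP [Det some] [AP [Adj tall]] [N committee]]] [Conj or] [NP [Det that] [N committee]]]]]
The trees differ in how a recursive rule is bracketed over the same span.

2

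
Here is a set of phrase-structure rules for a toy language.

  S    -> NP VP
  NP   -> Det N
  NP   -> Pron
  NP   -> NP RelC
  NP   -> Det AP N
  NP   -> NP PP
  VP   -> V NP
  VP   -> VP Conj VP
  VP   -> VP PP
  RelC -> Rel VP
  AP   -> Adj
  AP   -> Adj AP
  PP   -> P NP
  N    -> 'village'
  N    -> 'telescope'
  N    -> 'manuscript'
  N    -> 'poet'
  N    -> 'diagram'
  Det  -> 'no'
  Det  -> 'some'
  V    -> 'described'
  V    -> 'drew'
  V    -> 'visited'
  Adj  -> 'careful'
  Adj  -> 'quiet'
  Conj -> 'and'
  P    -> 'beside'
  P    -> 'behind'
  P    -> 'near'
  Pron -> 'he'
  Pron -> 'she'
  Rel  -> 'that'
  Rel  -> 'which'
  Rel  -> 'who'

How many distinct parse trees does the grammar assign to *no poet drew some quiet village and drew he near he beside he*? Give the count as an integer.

Two of the 9 distinct bracketings:
[S [NP [Det no] [N poet]] [VP [VP [V drew] [NP [Det some] [AP [Adj quiet]] [N village]]] [Conj and] [VP [V drew] [NP [NP [Pron he]] [PP [P near] [NP [NP [Pron he]] [PP [P beside] [NP [Pron he]]]]]]]]]
[S [NP [Det no] [N poet]] [VP [VP [V drew] [NP [Det some] [AP [Adj quiet]] [N village]]] [Conj and] [VP [V drew] [NP [NP [NP [Pron he]] [PP [P near] [NP [Pron he]]]] [PP [P beside] [NP [Pron he]]]]]]]
The trees differ in how a recursive rule is bracketed over the same span.

9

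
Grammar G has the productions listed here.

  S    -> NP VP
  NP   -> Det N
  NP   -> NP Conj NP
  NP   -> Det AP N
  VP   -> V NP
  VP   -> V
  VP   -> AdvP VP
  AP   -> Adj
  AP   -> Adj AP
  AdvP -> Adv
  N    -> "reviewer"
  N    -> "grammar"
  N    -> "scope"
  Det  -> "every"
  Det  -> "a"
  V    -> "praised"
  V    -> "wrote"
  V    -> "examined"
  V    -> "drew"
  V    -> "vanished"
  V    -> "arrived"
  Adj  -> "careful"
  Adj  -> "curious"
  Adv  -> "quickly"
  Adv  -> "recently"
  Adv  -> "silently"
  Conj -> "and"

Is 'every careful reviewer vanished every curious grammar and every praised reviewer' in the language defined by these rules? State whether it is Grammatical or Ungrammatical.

A Det word can never sit immediately before a V word in any string this grammar generates, so the substring 'every praised' rules out a derivation.

Ungrammatical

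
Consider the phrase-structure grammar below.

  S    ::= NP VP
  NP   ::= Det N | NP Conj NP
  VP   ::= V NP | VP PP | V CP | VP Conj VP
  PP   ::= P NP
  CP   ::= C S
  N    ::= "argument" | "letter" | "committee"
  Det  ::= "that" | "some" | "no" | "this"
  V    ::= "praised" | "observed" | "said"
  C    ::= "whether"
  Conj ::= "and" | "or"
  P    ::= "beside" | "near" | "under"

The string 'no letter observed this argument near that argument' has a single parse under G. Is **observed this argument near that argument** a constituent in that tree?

Yes

[S [NP [Det no] [N letter]] [VP [VP [V observed] [NP [Det this] [N argument]]] [PP [P near] [NP [Det that] [N argument]]]]]
The words 'observed this argument near that argument' are exhaustively dominated by a single VP node (built by VP → VP PP), so they form a constituent.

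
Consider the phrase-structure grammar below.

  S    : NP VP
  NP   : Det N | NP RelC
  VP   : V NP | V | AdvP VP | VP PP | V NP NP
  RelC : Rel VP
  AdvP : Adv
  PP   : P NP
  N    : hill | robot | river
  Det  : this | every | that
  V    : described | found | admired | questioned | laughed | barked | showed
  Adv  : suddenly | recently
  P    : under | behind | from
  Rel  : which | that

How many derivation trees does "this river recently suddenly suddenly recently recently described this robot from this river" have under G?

Two of the 6 distinct bracketings:
[S [NP [Det this] [N river]] [VP [AdvP [Adv recently]] [VP [AdvP [Adv suddenly]] [VP [AdvP [Adv suddenly]] [VP [AdvP [Adv recently]] [VP [AdvP [Adv recently]] [VP [VP [V described] [NP [Det this] [N robot]]] [PP [P from] [NP [Det this] [N river]]]]]]]]]]
[S [NP [Det this] [N river]] [VP [AdvP [Adv recently]] [VP [AdvP [Adv suddenly]] [VP [AdvP [Adv suddenly]] [VP [AdvP [Adv recently]] [VP [VP [AdvP [Adv recently]] [VP [V described] [NP [Det this] [N robot]]]] [PP [P from] [NP [Det this] [N river]]]]]]]]]
The trees differ in how a recursive rule is bracketed over the same span.

6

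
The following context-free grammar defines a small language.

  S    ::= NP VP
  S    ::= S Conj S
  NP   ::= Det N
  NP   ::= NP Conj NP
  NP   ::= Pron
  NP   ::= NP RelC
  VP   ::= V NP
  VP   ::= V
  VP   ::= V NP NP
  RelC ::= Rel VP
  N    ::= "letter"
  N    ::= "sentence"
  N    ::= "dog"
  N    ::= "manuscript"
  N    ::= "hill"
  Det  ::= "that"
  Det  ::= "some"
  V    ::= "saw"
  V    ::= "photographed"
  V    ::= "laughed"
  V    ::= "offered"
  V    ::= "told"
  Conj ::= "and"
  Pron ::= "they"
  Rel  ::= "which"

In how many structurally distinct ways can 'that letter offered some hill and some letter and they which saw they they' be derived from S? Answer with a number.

10

Two of the 10 distinct bracketings:
[S [NP [Det that] [N letter]] [VP [V offered] [NP [NP [Det some] [N hill]] [Conj and] [NP [NP [Det some] [N letter]] [Conj and] [NP [NP [Pron they]] [RelC [Rel which] [VP [V saw] [NP [Pron they]] [NP [Pron they]]]]]]]]]
[S [NP [Det that] [N letter]] [VP [V offered] [NP [NP [Det some] [N hill]] [Conj and] [NP [NP [NP [Det some] [N letter]] [Conj and] [NP [Pron they]]] [RelC [Rel which] [VP [V saw] [NP [Pron they]] [NP [Pron they]]]]]]]]
The trees differ in how a recursive rule is bracketed over the same span.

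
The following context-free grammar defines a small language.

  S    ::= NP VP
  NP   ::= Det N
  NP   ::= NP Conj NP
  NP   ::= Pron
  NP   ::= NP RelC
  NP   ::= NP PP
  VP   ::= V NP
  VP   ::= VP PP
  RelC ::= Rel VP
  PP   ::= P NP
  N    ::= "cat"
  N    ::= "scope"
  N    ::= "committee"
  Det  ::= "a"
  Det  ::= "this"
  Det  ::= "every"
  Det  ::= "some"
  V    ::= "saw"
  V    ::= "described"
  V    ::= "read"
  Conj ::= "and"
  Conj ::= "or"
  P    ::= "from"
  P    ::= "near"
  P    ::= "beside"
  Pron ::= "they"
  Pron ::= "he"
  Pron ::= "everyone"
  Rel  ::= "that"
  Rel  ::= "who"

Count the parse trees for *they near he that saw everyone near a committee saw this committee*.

7

Two of the 7 distinct bracketings:
[S [NP [NP [NP [Pron they]] [PP [P near] [NP [Pron he]]]] [RelC [Rel that] [VP [V saw] [NP [NP [Pron everyone]] [PP [P near] [NP [Det a] [N committee]]]]]]] [VP [V saw] [NP [Det this] [N committee]]]]
[S [NP [NP [NP [Pron they]] [PP [P near] [NP [Pron he]]]] [RelC [Rel that] [VP [VP [V saw] [NP [Pron everyone]]] [PP [P near] [NP [Det a] [N committee]]]]]] [VP [V saw] [NP [Det this] [N committee]]]]
The difference turns on whether VP → VP PP is used at the relevant span, versus an alternative expansion of VP.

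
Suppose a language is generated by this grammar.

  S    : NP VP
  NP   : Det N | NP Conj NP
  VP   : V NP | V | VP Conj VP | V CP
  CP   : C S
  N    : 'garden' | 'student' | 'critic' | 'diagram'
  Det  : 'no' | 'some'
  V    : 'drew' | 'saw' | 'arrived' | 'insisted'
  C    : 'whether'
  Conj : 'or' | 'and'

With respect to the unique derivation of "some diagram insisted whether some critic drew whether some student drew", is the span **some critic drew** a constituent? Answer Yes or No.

No

[S [NP [Det some] [N diagram]] [VP [V insisted] [CP [C whether] [S [NP [Det some] [N critic]] [VP [V drew] [CP [C whether] [S [NP [Det some] [N student]] [VP [V drew]]]]]]]]]
The smallest constituent containing 'some critic drew' is the S spanning 'some critic drew whether some student drew'; no single node in the tree dominates exactly the given words.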